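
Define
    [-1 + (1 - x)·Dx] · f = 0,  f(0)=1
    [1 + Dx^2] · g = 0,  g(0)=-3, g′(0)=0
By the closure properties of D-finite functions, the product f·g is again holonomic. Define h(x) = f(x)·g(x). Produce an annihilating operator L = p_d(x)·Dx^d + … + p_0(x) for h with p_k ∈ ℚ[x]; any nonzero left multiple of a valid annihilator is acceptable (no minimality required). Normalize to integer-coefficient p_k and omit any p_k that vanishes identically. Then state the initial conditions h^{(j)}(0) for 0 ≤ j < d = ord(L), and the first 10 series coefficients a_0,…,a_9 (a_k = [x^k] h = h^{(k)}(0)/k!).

L = (-1 + x) + 2·Dx + (-1 + x)·Dx^2  (order 2).
h: a_k = -3, -3, -3/2, -3/2, -13/8, -13/8, -389/240, -389/240, -4357/2688, -4357/2688, …
ICs: h(0) = -3, h′(0) = -3.

f: a_k = 1, 1, 1, 1, 1, 1, 1, 1, 1, 1, …
g: a_k = -3, 0, 3/2, 0, -1/8, 0, 1/240, 0, -1/13440, 0, …
Product ⇒ symmetric product L₀, ord ≤ 2.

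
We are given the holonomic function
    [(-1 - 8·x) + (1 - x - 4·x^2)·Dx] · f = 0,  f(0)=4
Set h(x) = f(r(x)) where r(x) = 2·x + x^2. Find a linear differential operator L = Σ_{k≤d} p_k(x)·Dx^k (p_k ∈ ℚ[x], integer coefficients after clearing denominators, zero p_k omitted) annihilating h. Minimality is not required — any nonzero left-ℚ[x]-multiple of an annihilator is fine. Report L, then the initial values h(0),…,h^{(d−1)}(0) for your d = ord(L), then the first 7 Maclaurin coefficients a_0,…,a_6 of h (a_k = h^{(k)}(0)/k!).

L = (2 + 34·x + 48·x^2 + 16·x^3) + (-1 + 2·x + 17·x^2 + 16·x^3 + 4·x^4)·Dx  (order 1).
h: a_k = 4, 8, 84, 368, 2308, 12248, 69956, …
ICs: h(0) = 4.

f: a_k = 4, 4, 20, 36, 116, 260, 724, …
L₀ from L_f via x↦r, Dx↦r'^{-1}Dx.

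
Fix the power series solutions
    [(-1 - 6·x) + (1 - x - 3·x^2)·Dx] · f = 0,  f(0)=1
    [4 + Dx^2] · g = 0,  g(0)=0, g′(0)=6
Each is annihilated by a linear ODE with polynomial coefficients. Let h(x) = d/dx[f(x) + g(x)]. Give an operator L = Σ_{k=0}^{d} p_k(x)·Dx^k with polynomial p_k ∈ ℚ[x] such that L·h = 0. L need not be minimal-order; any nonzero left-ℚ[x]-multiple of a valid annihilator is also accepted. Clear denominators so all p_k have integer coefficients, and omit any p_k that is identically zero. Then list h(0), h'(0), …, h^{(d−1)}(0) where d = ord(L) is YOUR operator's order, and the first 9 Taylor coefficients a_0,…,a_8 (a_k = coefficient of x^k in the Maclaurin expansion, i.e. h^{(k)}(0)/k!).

f: a_k = 1, 1, 4, 7, 19, 40, 97, 217, 508, …
g: a_k = 0, 6, 0, -4, 0, 4/5, 0, -8/105, 0, …
Weyl lclm of L_f,L_g ⇒ L₀ (ord ≤ 3).
h₀' ⇒ L via d/dx closure of L₀.
L = (976 + 5056·x + 17104·x^2 + 11760·x^3 + 18720·x^4 + 3888·x^5 + 3888·x^6) + (-92 - 516·x + 372·x^2 + 1232·x^3 + 2280·x^4 + 3240·x^5 + 1512·x^6 + 1296·x^7)·Dx + (244 + 1264·x + 4276·x^2 + 2940·x^3 + 4680·x^4 + 972·x^5 + 972·x^6)·Dx^2 + (-23 - 129·x + 93·x^2 + 308·x^3 + 570·x^4 + 810·x^5 + 378·x^6 + 324·x^7)·Dx^3  (order 3).
h: a_k = 7, 8, 9, 76, 204, 582, 22777/15, 4064, 1095259/105, …
ICs: h(0) = 7, h′(0) = 8, h′′(0) = 18.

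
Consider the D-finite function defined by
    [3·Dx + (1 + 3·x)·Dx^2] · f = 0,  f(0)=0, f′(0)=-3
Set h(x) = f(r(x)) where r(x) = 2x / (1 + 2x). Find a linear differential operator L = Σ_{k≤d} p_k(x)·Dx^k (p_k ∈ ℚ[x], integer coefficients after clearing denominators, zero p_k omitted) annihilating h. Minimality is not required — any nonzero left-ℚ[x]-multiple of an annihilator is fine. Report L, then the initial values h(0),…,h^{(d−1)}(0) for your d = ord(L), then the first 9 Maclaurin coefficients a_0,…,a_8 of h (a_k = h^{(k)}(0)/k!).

f: a_k = 0, -3, 9/2, -9, 81/4, -243/5, 243/2, -2187/7, 6561/8, …
Change of var in L_f (x↦r) gives L₀.
L = (10 + 32·x)·Dx + (1 + 10·x + 16·x^2)·Dx^2  (order 2).
h: a_k = 0, -6, 30, -168, 1020, -32736/5, 43680, -2097024/7, 2097120, …
ICs: h(0) = 0, h′(0) = -6.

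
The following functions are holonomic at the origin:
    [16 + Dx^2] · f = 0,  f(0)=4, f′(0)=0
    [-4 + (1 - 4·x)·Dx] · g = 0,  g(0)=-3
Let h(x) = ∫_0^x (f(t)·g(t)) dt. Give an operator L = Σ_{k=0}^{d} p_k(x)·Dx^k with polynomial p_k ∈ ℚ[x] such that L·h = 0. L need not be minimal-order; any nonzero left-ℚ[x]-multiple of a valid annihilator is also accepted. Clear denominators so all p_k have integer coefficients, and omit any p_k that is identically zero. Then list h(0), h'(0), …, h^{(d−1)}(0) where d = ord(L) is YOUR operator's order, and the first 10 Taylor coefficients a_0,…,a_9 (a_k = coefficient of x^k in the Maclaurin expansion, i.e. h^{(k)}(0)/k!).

L = (-16 + 64·x)·Dx + 8·Dx^2 + (-1 + 4·x)·Dx^3  (order 3).
h: a_k = 0, -12, -24, -32, -96, -1664/5, -3328/3, -398336/105, -199168/15, -8923136/189, …
ICs: h(0) = 0, h′(0) = -12, h′′(0) = -48.

f: a_k = 4, 0, -32, 0, 128/3, 0, -1024/45, 0, 2048/315, 0, …
g: a_k = -3, -12, -48, -192, -768, -3072, -12288, -49152, -196608, -786432, …
Product ⇒ symmetric product L₀, ord ≤ 2.
∫: right-multiply L₀ by Dx.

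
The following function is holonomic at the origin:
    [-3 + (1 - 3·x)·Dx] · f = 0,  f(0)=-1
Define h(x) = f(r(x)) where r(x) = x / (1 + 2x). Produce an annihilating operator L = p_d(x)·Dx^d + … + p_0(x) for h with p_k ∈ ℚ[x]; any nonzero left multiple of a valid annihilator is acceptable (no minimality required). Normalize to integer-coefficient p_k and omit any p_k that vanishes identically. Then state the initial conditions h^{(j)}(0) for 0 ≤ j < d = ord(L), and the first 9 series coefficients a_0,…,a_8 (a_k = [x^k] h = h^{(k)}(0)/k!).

L = 3 + (-1 - x + 2·x^2)·Dx  (order 1).
h: a_k = -1, -3, -3, -3, -3, -3, -3, -3, -3, …
ICs: h(0) = -1.

f: a_k = -1, -3, -9, -27, -81, -243, -729, -2187, -6561, …
f∘r: x↦r, Dx↦Dx/r' in L_f ⇒ L₀.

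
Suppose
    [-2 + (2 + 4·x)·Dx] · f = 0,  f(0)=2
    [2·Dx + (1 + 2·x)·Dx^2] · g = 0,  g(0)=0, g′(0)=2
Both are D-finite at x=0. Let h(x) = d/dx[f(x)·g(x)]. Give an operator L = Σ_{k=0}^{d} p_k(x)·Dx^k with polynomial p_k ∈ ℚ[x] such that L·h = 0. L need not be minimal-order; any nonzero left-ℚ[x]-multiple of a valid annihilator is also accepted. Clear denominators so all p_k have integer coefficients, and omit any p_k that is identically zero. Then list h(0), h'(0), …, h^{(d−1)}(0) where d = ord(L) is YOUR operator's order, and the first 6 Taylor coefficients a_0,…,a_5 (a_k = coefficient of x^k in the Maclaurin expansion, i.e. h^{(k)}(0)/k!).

f: a_k = 2, 2, -1, 1, -5/4, 7/4, …
g: a_k = 0, 2, -2, 8/3, -4, 32/5, …
Sym-product of L_f,L_g gives L₀ (≤ ord 2).
h=h₀': d/dx-closure on L₀ ⇒ L.
L = 1 + (4 + 8·x)·Dx + (1 + 4·x + 4·x^2)·Dx^2  (order 2).
h: a_k = 4, 0, -2, 16/3, -71/6, 124/5, …
ICs: h(0) = 4, h′(0) = 0.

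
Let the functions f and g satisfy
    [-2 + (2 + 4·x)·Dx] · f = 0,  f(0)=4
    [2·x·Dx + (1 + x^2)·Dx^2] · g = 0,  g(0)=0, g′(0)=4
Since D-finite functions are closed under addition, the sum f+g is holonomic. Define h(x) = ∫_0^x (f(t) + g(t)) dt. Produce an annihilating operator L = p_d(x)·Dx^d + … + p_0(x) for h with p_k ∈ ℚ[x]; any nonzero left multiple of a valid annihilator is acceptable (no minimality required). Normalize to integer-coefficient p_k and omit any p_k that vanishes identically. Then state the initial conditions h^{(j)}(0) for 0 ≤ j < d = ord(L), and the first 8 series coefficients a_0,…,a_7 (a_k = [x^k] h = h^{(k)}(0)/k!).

L = (-2 - 10·x + 6·x^2 + 6·x^3)·Dx^2 + (-5 - 8·x - 8·x^2 + 24·x^3 + 21·x^4)·Dx^3 + (-1 + 6·x^2 + 6·x^3 + 7·x^4 + 6·x^5)·Dx^4  (order 4).
h: a_k = 0, 4, 4, -2/3, 1/6, -1/2, 43/60, -3/4, …
ICs: h(0) = 0, h′(0) = 4, h′′(0) = 8, h′′′(0) = -4.

f: a_k = 4, 4, -2, 2, -5/2, 7/2, -21/4, 33/4, …
g: a_k = 0, 4, 0, -4/3, 0, 4/5, 0, -4/7, …
Sum ⇒ L₀ = lclm(L_f,L_g) in ℚ(x)⟨Dx⟩.
∫: right-multiply L₀ by Dx.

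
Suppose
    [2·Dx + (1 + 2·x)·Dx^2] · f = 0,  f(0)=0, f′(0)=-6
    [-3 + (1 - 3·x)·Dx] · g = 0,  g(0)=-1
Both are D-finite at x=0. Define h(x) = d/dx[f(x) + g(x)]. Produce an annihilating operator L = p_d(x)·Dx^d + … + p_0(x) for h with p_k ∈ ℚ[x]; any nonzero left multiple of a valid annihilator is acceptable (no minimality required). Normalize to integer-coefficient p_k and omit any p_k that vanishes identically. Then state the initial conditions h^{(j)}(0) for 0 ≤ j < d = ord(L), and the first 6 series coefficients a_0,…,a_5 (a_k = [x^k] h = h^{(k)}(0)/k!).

L = (-78 - 36·x) + (-23 - 132·x - 72·x^2)·Dx + (4 - x - 27·x^2 - 18·x^3)·Dx^2  (order 2).
h: a_k = -9, -6, -105, -276, -1311, -4182, …
ICs: h(0) = -9, h′(0) = -6.

f: a_k = 0, -6, 6, -8, 12, -96/5, …
g: a_k = -1, -3, -9, -27, -81, -243, …
Sum ⇒ L₀ = lclm(L_f,L_g) in ℚ(x)⟨Dx⟩.
Derive L from L₀ (diff closure).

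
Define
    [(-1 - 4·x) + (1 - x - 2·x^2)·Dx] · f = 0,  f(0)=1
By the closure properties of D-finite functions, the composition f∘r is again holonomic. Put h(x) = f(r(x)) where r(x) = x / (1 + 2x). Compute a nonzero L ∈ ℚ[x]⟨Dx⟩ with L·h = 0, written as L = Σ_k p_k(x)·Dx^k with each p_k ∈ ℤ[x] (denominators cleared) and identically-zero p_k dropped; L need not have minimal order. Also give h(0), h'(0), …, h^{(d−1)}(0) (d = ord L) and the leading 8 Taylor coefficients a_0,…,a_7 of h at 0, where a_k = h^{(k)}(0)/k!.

f: a_k = 1, 1, 3, 5, 11, 21, 43, 85, …
Change of var in L_f (x↦r) gives L₀.
L = (-1 - 6·x) + (1 + 5·x + 6·x^2)·Dx  (order 1).
h: a_k = 1, 1, 1, -3, 9, -27, 81, -243, …
ICs: h(0) = 1.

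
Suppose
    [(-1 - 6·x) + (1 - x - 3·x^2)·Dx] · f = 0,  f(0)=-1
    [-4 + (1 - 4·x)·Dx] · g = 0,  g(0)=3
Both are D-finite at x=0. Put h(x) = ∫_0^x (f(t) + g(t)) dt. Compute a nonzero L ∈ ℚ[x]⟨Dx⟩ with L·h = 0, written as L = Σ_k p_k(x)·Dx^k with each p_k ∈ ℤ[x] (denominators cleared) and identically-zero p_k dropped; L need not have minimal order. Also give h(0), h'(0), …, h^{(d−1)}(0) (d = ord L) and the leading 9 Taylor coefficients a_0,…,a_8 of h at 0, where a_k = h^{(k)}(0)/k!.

L = (-72·x + 72·x^2 - 96·x^3)·Dx + (8 - 6·x - 66·x^2 + 112·x^3 - 192·x^4)·Dx^2 + (-1 + 7·x - 15·x^2 + 10·x^3 + 20·x^4 - 48·x^5)·Dx^3  (order 3).
h: a_k = 0, 2, 11/2, 44/3, 185/4, 749/5, 1516/3, 12191/7, 48935/8, …
ICs: h(0) = 0, h′(0) = 2, h′′(0) = 11.

f: a_k = -1, -1, -4, -7, -19, -40, -97, -217, -508, …
g: a_k = 3, 12, 48, 192, 768, 3072, 12288, 49152, 196608, …
Weyl lclm of L_f,L_g ⇒ L₀ (ord ≤ 2).
∫: right-multiply L₀ by Dx.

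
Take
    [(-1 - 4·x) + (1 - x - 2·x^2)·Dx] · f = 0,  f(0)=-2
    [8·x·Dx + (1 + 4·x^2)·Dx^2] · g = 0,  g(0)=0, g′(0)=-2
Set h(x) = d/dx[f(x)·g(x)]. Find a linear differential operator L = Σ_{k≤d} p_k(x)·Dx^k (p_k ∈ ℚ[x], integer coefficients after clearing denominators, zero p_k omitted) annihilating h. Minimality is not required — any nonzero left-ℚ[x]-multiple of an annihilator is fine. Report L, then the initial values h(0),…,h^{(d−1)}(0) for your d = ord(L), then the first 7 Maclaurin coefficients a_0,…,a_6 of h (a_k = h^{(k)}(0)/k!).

f: a_k = -2, -2, -6, -10, -22, -42, -86, …
g: a_k = 0, -2, 0, 8/3, 0, -32/5, 0, …
L₀ := L_f ⊗_s L_g (sym. prod.), ord ≤ 2.
h₀' ⇒ L via d/dx closure of L₀.
L = (288·x^2 + 384·x^3 + 1152·x^4) + (5 + 24·x + 36·x^2 + 128·x^3 + 384·x^4 + 768·x^5)·Dx + (-1 - x - 12·x^2 + 12·x^3 - 8·x^4 + 64·x^5 + 96·x^6)·Dx^2  (order 2).
h: a_k = 4, 8, 20, 176/3, 204, 2104/5, 12092/15, …
ICs: h(0) = 4, h′(0) = 8.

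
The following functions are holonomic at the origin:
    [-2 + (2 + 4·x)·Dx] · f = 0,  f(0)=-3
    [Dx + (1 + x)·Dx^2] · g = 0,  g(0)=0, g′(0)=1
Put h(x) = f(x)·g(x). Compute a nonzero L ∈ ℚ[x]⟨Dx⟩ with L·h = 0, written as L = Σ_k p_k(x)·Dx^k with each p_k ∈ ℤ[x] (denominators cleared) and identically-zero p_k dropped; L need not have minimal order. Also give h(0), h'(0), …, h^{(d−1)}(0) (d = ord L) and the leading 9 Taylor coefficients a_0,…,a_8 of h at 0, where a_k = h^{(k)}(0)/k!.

f: a_k = -3, -3, 3/2, -3/2, 15/8, -21/8, 63/16, -99/16, 1287/128, …
g: a_k = 0, 1, -1/2, 1/3, -1/4, 1/5, -1/6, 1/7, -1/8, …
L₀ := L_f ⊗_s L_g (sym. prod.), ord ≤ 2.
L = (2 + x) + (-1 - 2·x)·Dx + (1 + 5·x + 8·x^2 + 4·x^3)·Dx^2  (order 2).
h: a_k = 0, -3, -3/2, 2, -5/2, 131/40, -363/80, 927/140, -2829/280, …
ICs: h(0) = 0, h′(0) = -3.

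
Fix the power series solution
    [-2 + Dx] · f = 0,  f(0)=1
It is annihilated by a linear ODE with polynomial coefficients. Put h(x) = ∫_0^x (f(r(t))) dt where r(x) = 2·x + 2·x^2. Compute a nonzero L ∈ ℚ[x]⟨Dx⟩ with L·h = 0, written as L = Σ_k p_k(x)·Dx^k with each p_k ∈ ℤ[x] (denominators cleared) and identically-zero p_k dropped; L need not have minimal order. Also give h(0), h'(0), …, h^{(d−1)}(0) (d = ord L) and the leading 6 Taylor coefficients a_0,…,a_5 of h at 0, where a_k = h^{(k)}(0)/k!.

L = (-4 - 8·x)·Dx + Dx^2  (order 2).
h: a_k = 0, 1, 2, 4, 20/3, 152/15, …
ICs: h(0) = 0, h′(0) = 1.

f: a_k = 1, 2, 2, 4/3, 2/3, 4/15, …
h₀=f(r): pull back L_f along r ⇒ L₀.
h=∫₀ˣh₀: take L = L₀·Dx.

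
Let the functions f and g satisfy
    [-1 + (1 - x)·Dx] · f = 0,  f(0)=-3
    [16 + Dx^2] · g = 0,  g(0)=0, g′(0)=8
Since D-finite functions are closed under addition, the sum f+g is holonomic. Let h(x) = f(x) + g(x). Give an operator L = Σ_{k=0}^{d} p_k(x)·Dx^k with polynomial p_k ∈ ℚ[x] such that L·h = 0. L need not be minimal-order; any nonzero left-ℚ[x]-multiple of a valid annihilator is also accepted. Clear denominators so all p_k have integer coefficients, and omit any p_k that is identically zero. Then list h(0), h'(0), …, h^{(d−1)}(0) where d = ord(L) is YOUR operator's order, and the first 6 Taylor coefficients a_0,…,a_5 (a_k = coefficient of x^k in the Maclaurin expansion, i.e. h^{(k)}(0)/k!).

L = (176 - 256·x + 128·x^2) + (-144 + 400·x - 384·x^2 + 128·x^3)·Dx + (11 - 16·x + 8·x^2)·Dx^2 + (-9 + 25·x - 24·x^2 + 8·x^3)·Dx^3  (order 3).
h: a_k = -3, 5, -3, -73/3, -3, 211/15, …
ICs: h(0) = -3, h′(0) = 5, h′′(0) = -6.

f: a_k = -3, -3, -3, -3, -3, -3, …
g: a_k = 0, 8, 0, -64/3, 0, 256/15, …
L₀ := lclm(L_f,L_g); ord L₀ ≤ 1+2.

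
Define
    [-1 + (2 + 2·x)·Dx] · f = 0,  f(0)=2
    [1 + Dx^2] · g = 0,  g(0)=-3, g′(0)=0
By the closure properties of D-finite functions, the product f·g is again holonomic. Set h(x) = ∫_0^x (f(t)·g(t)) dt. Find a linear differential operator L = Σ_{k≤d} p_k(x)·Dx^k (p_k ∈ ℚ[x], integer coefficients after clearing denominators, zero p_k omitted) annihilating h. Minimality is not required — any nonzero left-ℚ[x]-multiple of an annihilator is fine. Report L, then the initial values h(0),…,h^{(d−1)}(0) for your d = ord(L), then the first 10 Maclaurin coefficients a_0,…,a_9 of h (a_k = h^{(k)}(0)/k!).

f: a_k = 2, 1, -1/4, 1/8, -5/64, 7/128, -21/512, 33/1024, -429/16384, 715/32768, …
g: a_k = -3, 0, 3/2, 0, -1/8, 0, 1/240, 0, -1/13440, 0, …
Product ⇒ symmetric product L₀, ord ≤ 2.
Integrate: L := L₀·Dx.
L = (7 + 8·x + 4·x^2)·Dx + (-4 - 4·x)·Dx^2 + (4 + 8·x + 4·x^2)·Dx^3  (order 3).
h: a_k = 0, -6, -3/2, 5/4, 9/32, -5/64, -13/768, 349/53760, -401/122880, 44047/15482880, …
ICs: h(0) = 0, h′(0) = -6, h′′(0) = -3.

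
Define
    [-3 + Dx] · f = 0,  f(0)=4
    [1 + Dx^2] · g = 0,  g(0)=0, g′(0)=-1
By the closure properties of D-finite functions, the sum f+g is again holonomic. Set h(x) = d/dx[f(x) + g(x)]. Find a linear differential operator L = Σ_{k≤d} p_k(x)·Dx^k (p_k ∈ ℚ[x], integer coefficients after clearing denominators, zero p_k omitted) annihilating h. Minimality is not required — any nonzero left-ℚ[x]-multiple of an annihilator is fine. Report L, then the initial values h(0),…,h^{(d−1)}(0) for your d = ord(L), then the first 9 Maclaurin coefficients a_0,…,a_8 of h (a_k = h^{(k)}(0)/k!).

L = 3 - Dx + 3·Dx^2 - Dx^3  (order 3).
h: a_k = 11, 36, 109/2, 54, 971/24, 243/10, 8749/720, 729/140, 78731/40320, …
ICs: h(0) = 11, h′(0) = 36, h′′(0) = 109.

f: a_k = 4, 12, 18, 18, 27/2, 81/10, 81/20, 243/140, 729/1120, …
g: a_k = 0, -1, 0, 1/6, 0, -1/120, 0, 1/5040, 0, …
L₀ := lclm(L_f,L_g); ord L₀ ≤ 1+2.
Derive L from L₀ (diff closure).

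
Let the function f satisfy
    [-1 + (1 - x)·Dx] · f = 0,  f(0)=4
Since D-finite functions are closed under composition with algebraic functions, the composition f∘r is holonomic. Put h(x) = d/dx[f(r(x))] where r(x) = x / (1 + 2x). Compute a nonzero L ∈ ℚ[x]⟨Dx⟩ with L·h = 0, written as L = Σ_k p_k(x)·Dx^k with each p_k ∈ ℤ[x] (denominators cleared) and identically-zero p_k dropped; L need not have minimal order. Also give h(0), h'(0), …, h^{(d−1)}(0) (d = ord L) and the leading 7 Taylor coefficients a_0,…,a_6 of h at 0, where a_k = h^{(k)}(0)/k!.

f: a_k = 4, 4, 4, 4, 4, 4, 4, …
f∘r: x↦r, Dx↦Dx/r' in L_f ⇒ L₀.
h=h₀': d/dx-closure on L₀ ⇒ L.
L = -4 + (-2 - 2·x)·Dx  (order 1).
h: a_k = 4, -8, 12, -16, 20, -24, 28, …
ICs: h(0) = 4.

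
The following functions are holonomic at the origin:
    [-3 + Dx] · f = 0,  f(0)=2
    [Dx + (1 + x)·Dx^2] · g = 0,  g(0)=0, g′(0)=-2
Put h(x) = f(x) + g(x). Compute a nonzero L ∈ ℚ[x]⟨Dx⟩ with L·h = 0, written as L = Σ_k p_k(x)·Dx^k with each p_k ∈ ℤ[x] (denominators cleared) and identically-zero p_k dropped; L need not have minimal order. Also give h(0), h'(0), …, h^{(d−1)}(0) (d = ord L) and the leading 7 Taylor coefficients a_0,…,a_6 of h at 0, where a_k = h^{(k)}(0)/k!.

L = (-15 - 9·x)·Dx + (-7 - 18·x - 9·x^2)·Dx^2 + (4 + 7·x + 3·x^2)·Dx^3  (order 3).
h: a_k = 2, 4, 10, 25/3, 29/4, 73/20, 283/120, …
ICs: h(0) = 2, h′(0) = 4, h′′(0) = 20.

f: a_k = 2, 6, 9, 9, 27/4, 81/20, 81/40, …
g: a_k = 0, -2, 1, -2/3, 1/2, -2/5, 1/3, …
L₀ := lclm(L_f,L_g); ord L₀ ≤ 1+2.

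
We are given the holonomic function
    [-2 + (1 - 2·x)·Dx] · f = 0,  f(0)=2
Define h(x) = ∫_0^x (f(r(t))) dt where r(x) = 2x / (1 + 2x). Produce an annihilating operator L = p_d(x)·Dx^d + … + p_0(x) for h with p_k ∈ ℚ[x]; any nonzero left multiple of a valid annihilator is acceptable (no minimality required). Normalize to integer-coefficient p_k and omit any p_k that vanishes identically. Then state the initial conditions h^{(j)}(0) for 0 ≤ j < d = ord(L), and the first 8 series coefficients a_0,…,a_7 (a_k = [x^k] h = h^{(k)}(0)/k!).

L = 4·Dx + (-1 + 4·x^2)·Dx^2  (order 2).
h: a_k = 0, 2, 4, 16/3, 8, 64/5, 64/3, 256/7, …
ICs: h(0) = 0, h′(0) = 2.

f: a_k = 2, 4, 8, 16, 32, 64, 128, 256, …
Substitute x→r, Dx→(1/r')Dx; clear ⇒ L₀.
h=∫₀ˣh₀: take L = L₀·Dx.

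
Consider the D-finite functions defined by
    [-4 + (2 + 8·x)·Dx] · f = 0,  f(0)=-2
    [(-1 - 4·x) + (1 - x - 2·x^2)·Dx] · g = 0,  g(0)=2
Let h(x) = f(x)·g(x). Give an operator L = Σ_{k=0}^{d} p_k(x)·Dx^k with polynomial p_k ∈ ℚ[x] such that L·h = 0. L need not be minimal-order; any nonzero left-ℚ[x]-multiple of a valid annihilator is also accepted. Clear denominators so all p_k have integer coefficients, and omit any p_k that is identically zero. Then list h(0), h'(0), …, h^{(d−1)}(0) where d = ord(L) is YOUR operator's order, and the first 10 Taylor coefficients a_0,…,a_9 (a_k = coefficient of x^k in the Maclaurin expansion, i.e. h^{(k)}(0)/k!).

L = (3 + 6·x + 12·x^2) + (-1 - 3·x + 6·x^2 + 8·x^3)·Dx  (order 1).
h: a_k = -4, -12, -12, -52, -36, -252, 12, -1548, 1908, -12628, …
ICs: h(0) = -4.

f: a_k = -2, -4, 4, -8, 20, -56, 168, -528, 1716, -5720, …
g: a_k = 2, 2, 6, 10, 22, 42, 86, 170, 342, 682, …
Sym-product of L_f,L_g gives L₀ (≤ ord 1).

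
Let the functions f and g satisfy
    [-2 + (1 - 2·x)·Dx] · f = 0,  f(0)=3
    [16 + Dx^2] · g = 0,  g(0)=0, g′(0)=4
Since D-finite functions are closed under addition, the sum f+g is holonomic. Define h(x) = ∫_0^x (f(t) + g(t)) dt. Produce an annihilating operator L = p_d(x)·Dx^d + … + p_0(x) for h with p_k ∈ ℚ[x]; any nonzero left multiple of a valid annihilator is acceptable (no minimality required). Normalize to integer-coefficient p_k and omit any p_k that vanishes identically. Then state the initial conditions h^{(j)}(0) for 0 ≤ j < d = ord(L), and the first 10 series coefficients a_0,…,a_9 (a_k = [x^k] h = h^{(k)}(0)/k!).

L = (160 - 256·x + 256·x^2)·Dx + (-48 + 224·x - 384·x^2 + 256·x^3)·Dx^2 + (10 - 16·x + 16·x^2)·Dx^3 + (-3 + 14·x - 24·x^2 + 16·x^3)·Dx^4  (order 4).
h: a_k = 0, 3, 5, 4, 10/3, 48/5, 784/45, 192/7, 14992/315, 256/3, …
ICs: h(0) = 0, h′(0) = 3, h′′(0) = 10, h′′′(0) = 24.

f: a_k = 3, 6, 12, 24, 48, 96, 192, 384, 768, 1536, …
g: a_k = 0, 4, 0, -32/3, 0, 128/15, 0, -1024/315, 0, 2048/2835, …
h₀=f+g: left-lcm gives L₀, ord ≤ 3.
h=∫h₀ ⇒ L = L₀·Dx.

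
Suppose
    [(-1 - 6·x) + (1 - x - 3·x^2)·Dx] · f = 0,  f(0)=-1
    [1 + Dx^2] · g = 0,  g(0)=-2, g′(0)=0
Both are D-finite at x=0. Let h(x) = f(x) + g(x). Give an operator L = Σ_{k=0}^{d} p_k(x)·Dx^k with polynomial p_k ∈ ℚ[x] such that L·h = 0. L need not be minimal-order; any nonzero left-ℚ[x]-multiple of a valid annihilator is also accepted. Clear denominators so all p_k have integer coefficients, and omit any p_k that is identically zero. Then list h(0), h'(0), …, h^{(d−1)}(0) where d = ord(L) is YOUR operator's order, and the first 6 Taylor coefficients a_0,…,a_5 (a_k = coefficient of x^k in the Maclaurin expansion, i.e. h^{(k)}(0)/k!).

f: a_k = -1, -1, -4, -7, -19, -40, …
g: a_k = -2, 0, 1, 0, -1/12, 0, …
L₀ := lclm(L_f,L_g); ord L₀ ≤ 1+2.
L = (43 + 292·x + 307·x^2 + 624·x^3 + 45·x^4 + 54·x^5) + (-9 - 7·x - 6·x^2 + 91·x^3 + 144·x^4 + 27·x^5 + 27·x^6)·Dx + (43 + 292·x + 307·x^2 + 624·x^3 + 45·x^4 + 54·x^5)·Dx^2 + (-9 - 7·x - 6·x^2 + 91·x^3 + 144·x^4 + 27·x^5 + 27·x^6)·Dx^3  (order 3).
h: a_k = -3, -1, -3, -7, -229/12, -40, …
ICs: h(0) = -3, h′(0) = -1, h′′(0) = -6.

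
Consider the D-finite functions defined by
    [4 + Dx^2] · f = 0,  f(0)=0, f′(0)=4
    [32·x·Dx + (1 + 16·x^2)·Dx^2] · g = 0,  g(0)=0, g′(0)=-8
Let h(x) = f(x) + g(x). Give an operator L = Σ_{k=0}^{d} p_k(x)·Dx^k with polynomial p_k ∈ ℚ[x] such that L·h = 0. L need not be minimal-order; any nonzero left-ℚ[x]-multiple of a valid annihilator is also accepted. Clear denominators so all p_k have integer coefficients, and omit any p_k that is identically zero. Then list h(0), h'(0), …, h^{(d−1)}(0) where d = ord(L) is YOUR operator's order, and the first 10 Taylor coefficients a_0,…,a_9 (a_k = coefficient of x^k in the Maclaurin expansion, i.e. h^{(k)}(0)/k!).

L = (-6016·x + 102400·x^3 + 32768·x^5)·Dx + (-28 + 1216·x^2 + 27648·x^4 + 16384·x^6)·Dx^2 + (-1504·x + 25600·x^3 + 8192·x^5)·Dx^3 + (-7 + 304·x^2 + 6912·x^4 + 4096·x^6)·Dx^4  (order 4).
h: a_k = 0, -4, 0, 40, 0, -6136/15, 0, 1474544/315, 0, -165150712/2835, …
ICs: h(0) = 0, h′(0) = -4, h′′(0) = 0, h′′′(0) = 240.

f: a_k = 0, 4, 0, -8/3, 0, 8/15, 0, -16/315, 0, 8/2835, …
g: a_k = 0, -8, 0, 128/3, 0, -2048/5, 0, 32768/7, 0, -524288/9, …
Weyl lclm of L_f,L_g ⇒ L₀ (ord ≤ 4).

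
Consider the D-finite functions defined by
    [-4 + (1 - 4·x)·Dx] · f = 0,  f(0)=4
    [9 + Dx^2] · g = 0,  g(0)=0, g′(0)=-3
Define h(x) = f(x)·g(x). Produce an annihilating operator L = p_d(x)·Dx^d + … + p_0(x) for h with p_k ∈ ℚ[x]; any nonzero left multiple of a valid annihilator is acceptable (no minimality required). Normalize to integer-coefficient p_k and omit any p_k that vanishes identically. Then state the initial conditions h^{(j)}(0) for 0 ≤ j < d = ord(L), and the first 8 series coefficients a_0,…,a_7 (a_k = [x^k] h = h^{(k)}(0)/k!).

f: a_k = 4, 16, 64, 256, 1024, 4096, 16384, 65536, …
g: a_k = 0, -3, 0, 9/2, 0, -81/40, 0, 243/560, …
h₀=f·g: eliminate ⇒ L₀, order ≤ 1·2.
L = (-9 + 36·x) + 8·Dx + (-1 + 4·x)·Dx^2  (order 2).
h: a_k = 0, -12, -48, -174, -696, -27921/10, -55842/5, -6254061/140, …
ICs: h(0) = 0, h′(0) = -12.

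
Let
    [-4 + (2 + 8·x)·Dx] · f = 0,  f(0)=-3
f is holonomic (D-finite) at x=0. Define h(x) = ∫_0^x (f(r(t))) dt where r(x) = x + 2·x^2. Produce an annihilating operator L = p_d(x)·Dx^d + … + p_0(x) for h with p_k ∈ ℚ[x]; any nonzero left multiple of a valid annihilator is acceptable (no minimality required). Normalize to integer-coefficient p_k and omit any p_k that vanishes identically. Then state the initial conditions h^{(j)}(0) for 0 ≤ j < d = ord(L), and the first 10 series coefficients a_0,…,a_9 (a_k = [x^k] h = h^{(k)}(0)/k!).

L = (-2 - 8·x)·Dx + (1 + 4·x + 8·x^2)·Dx^2  (order 2).
h: a_k = 0, -3, -3, -2, 3, -18/5, 2, 36/7, -21, 122/3, …
ICs: h(0) = 0, h′(0) = -3.

f: a_k = -3, -6, 6, -12, 30, -84, 252, -792, 2574, -8580, …
L₀ from L_f via x↦r, Dx↦r'^{-1}Dx.
h=∫h₀ ⇒ L = L₀·Dx.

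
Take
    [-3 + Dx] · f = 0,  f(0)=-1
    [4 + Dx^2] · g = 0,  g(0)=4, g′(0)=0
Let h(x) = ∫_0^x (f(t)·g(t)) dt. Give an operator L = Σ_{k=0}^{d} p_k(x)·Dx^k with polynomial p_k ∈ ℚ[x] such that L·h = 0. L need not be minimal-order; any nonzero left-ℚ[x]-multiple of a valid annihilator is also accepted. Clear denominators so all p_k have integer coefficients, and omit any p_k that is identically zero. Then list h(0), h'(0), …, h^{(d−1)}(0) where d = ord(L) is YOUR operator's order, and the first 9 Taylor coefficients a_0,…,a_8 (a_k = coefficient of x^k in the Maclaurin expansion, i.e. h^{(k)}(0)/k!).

L = 13·Dx - 6·Dx^2 + Dx^3  (order 3).
h: a_k = 0, -4, -6, -10/3, 3/2, 119/30, 199/60, 407/252, 1483/3360, …
ICs: h(0) = 0, h′(0) = -4, h′′(0) = -12.

f: a_k = -1, -3, -9/2, -9/2, -27/8, -81/40, -81/80, -243/560, -729/4480, …
g: a_k = 4, 0, -8, 0, 8/3, 0, -16/45, 0, 8/315, …
f·g: L₀ = L_f ⊗_s L_g, ord ≤ 1·2.
∫: right-multiply L₀ by Dx.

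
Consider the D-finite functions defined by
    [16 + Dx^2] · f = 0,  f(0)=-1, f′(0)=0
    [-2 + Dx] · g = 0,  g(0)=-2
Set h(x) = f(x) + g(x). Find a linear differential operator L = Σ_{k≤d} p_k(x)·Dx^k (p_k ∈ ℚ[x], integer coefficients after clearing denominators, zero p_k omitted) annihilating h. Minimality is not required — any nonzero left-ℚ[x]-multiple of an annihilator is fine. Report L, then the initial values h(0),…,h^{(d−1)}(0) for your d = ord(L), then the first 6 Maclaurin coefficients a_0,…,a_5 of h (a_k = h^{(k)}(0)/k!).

L = -32 + 16·Dx - 2·Dx^2 + Dx^3  (order 3).
h: a_k = -3, -4, 4, -8/3, -12, -8/15, …
ICs: h(0) = -3, h′(0) = -4, h′′(0) = 8.

f: a_k = -1, 0, 8, 0, -32/3, 0, …
g: a_k = -2, -4, -4, -8/3, -4/3, -8/15, …
f+g: L₀ = lclm(L_f,L_g), ord ≤ 2+1.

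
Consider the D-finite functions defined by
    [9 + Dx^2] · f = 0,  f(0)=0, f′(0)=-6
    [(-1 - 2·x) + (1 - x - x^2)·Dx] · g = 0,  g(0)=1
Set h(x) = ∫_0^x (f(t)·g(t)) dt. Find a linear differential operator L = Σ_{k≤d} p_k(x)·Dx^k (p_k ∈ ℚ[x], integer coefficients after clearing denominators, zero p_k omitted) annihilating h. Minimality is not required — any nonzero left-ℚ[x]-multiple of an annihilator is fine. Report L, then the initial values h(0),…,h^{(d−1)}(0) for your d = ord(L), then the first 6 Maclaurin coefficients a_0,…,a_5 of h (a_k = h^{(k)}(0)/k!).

L = (-7 + 9·x + 9·x^2)·Dx + (2 + 4·x)·Dx^2 + (-1 + x + x^2)·Dx^3  (order 3).
h: a_k = 0, 0, -3, -2, -3/4, -9/5, …
ICs: h(0) = 0, h′(0) = 0, h′′(0) = -6.

f: a_k = 0, -6, 0, 9, 0, -81/20, …
g: a_k = 1, 1, 2, 3, 5, 8, …
Product ⇒ symmetric product L₀, ord ≤ 2.
h=∫₀ˣh₀: take L = L₀·Dx.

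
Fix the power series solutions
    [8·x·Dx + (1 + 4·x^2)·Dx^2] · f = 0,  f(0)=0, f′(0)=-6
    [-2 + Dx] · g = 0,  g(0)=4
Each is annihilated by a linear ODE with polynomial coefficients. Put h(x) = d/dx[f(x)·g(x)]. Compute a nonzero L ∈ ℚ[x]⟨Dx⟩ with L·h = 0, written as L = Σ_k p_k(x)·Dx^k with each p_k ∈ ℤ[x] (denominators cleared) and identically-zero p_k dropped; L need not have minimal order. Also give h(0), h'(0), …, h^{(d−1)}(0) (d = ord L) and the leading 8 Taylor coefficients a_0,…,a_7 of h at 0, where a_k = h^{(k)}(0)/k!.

L = (4 + 40·x - 48·x^2 + 32·x^3) + (-24·x + 32·x^2 - 32·x^3)·Dx + (-1 + 2·x - 4·x^2 + 8·x^3)·Dx^2  (order 2).
h: a_k = -24, -96, -48, 128, -144, -704, 2976/5, 57856/21, …
ICs: h(0) = -24, h′(0) = -96.

f: a_k = 0, -6, 0, 8, 0, -96/5, 0, 384/7, …
g: a_k = 4, 8, 8, 16/3, 8/3, 16/15, 16/45, 32/315, …
h₀=f·g: eliminate ⇒ L₀, order ≤ 2·1.
h₀' ⇒ L via d/dx closure of L₀.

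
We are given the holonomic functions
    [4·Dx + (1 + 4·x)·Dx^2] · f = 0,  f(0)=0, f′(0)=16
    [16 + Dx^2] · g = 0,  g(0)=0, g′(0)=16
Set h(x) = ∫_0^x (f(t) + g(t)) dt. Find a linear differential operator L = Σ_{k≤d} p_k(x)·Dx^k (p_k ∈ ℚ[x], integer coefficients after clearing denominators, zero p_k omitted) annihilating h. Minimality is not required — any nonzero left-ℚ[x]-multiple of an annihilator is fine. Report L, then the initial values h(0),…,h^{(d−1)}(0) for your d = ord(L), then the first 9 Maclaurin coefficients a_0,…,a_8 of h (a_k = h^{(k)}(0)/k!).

L = (448 + 512·x + 1024·x^2)·Dx^2 + (48 + 320·x + 768·x^2 + 1024·x^3)·Dx^3 + (28 + 32·x + 64·x^2)·Dx^4 + (3 + 20·x + 48·x^2 + 64·x^3)·Dx^5  (order 5).
h: a_k = 0, 0, 16, -32/3, 32/3, -256/5, 1280/9, -8192/21, 368128/315, …
ICs: h(0) = 0, h′(0) = 0, h′′(0) = 32, h′′′(0) = -64, h′′′′(0) = 256.

f: a_k = 0, 16, -32, 256/3, -256, 4096/5, -8192/3, 65536/7, -32768, …
g: a_k = 0, 16, 0, -128/3, 0, 512/15, 0, -4096/315, 0, …
L₀ := lclm(L_f,L_g); ord L₀ ≤ 2+2.
∫: right-multiply L₀ by Dx.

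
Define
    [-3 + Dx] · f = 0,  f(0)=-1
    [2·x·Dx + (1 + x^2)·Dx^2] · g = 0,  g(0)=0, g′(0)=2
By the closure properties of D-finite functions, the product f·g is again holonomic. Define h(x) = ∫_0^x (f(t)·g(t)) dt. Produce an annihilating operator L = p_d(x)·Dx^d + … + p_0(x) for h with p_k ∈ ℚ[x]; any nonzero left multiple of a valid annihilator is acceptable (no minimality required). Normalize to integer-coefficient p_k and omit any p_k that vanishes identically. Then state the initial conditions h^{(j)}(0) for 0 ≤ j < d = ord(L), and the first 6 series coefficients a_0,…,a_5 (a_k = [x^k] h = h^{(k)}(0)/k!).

L = (9 - 6·x + 9·x^2)·Dx + (-6 + 2·x - 6·x^2)·Dx^2 + (1 + x^2)·Dx^3  (order 3).
h: a_k = 0, 0, -1, -2, -25/12, -7/5, …
ICs: h(0) = 0, h′(0) = 0, h′′(0) = -2.

f: a_k = -1, -3, -9/2, -9/2, -27/8, -81/40, …
g: a_k = 0, 2, 0, -2/3, 0, 2/5, …
Sym-product of L_f,L_g gives L₀ (≤ ord 2).
∫: right-multiply L₀ by Dx.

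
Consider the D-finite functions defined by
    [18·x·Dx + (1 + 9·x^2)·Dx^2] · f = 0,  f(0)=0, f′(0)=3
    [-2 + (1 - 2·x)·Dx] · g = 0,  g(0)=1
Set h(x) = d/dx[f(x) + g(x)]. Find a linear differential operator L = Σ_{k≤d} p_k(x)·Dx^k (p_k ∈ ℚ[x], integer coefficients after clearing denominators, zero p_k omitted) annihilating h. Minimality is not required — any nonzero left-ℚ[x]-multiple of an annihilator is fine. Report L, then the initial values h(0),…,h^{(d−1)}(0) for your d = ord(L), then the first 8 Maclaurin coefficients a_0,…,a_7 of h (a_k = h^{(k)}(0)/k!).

L = (36 - 288·x - 972·x^2) + (-21 + 36·x - 9·x^2 - 972·x^3)·Dx + (2 + 5·x + 45·x^3 - 162·x^4)·Dx^2  (order 2).
h: a_k = 5, 8, -3, 64, 403, 384, -1291, 2048, …
ICs: h(0) = 5, h′(0) = 8.

f: a_k = 0, 3, 0, -9, 0, 243/5, 0, -2187/7, …
g: a_k = 1, 2, 4, 8, 16, 32, 64, 128, …
f+g: L₀ = lclm(L_f,L_g), ord ≤ 2+1.
h=h₀': d/dx-closure on L₀ ⇒ L.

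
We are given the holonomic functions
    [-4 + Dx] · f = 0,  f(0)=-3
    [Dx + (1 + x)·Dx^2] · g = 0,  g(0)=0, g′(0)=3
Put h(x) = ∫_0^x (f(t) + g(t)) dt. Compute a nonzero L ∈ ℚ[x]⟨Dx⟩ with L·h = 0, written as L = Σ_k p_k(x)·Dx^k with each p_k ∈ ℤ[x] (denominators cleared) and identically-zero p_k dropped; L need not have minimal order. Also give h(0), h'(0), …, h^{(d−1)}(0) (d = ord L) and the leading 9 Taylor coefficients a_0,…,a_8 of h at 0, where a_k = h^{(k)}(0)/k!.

L = (-24 - 16·x)·Dx^2 + (-14 - 32·x - 16·x^2)·Dx^3 + (5 + 9·x + 4·x^2)·Dx^4  (order 4).
h: a_k = 0, -3, -9/2, -17/2, -31/4, -131/20, -25/6, -527/210, -979/840, …
ICs: h(0) = 0, h′(0) = -3, h′′(0) = -9, h′′′(0) = -51.

f: a_k = -3, -12, -24, -32, -32, -128/5, -256/15, -1024/105, -512/105, …
g: a_k = 0, 3, -3/2, 1, -3/4, 3/5, -1/2, 3/7, -3/8, …
Weyl lclm of L_f,L_g ⇒ L₀ (ord ≤ 3).
h=∫₀ˣh₀: take L = L₀·Dx.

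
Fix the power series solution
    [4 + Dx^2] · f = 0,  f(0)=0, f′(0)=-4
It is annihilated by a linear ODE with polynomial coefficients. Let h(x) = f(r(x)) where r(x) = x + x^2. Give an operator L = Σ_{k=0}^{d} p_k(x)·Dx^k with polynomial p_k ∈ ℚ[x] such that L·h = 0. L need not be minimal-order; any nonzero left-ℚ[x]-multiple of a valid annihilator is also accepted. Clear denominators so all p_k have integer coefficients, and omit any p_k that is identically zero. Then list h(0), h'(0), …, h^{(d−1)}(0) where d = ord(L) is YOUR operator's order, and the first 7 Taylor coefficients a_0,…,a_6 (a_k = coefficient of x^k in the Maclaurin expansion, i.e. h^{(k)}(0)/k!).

L = (4 + 24·x + 48·x^2 + 32·x^3) - 2·Dx + (1 + 2·x)·Dx^2  (order 2).
h: a_k = 0, -4, -4, 8/3, 8, 112/15, 0, …
ICs: h(0) = 0, h′(0) = -4.

f: a_k = 0, -4, 0, 8/3, 0, -8/15, 0, …
f∘r: x↦r, Dx↦Dx/r' in L_f ⇒ L₀.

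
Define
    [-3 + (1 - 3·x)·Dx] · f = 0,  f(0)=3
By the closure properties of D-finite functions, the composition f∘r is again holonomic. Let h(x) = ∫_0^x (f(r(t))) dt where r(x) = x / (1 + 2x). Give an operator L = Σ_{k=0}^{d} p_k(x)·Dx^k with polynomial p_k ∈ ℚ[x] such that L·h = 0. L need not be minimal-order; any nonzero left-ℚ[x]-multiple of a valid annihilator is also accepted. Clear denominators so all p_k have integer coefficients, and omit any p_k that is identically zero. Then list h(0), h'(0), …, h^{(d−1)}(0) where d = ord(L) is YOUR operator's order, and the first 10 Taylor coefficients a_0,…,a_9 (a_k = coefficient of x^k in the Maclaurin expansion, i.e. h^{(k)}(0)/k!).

f: a_k = 3, 9, 27, 81, 243, 729, 2187, 6561, 19683, 59049, …
f∘r: x↦r, Dx↦Dx/r' in L_f ⇒ L₀.
h=∫₀ˣh₀: take L = L₀·Dx.
L = 3·Dx + (-1 - x + 2·x^2)·Dx^2  (order 2).
h: a_k = 0, 3, 9/2, 3, 9/4, 9/5, 3/2, 9/7, 9/8, 1, …
ICs: h(0) = 0, h′(0) = 3.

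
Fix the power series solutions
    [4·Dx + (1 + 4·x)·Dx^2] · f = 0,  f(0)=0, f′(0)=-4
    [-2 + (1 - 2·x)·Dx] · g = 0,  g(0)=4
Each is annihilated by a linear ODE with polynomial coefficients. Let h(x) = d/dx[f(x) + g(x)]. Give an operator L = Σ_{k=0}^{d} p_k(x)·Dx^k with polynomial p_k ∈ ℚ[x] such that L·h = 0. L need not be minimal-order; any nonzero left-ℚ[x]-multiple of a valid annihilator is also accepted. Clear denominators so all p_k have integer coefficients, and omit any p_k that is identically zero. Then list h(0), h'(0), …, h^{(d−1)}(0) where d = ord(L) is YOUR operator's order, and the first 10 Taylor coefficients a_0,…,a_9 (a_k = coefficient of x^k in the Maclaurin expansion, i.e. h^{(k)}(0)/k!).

L = (-28 - 16·x) + (1 - 40·x - 32·x^2)·Dx + (1 + 3·x - 6·x^2 - 8·x^3)·Dx^2  (order 2).
h: a_k = 4, 48, 32, 512, -384, 5632, -12800, 73728, -243712, 1089536, …
ICs: h(0) = 4, h′(0) = 48.

f: a_k = 0, -4, 8, -64/3, 64, -1024/5, 2048/3, -16384/7, 8192, -262144/9, …
g: a_k = 4, 8, 16, 32, 64, 128, 256, 512, 1024, 2048, …
f+g: L₀ = lclm(L_f,L_g), ord ≤ 2+1.
h₀' ⇒ L via d/dx closure of L₀.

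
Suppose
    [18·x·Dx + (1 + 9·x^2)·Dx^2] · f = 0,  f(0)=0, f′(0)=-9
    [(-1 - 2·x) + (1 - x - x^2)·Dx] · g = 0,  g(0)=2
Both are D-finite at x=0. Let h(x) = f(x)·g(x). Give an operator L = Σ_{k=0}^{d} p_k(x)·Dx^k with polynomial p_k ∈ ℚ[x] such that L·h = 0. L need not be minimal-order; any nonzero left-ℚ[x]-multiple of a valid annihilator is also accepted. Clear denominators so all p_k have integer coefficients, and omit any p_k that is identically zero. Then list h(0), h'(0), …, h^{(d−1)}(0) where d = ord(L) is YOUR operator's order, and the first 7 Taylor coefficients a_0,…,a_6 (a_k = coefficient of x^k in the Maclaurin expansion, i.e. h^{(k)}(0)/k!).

f: a_k = 0, -9, 0, 27, 0, -729/5, 0, …
g: a_k = 2, 2, 4, 6, 10, 16, 26, …
L₀ := L_f ⊗_s L_g (sym. prod.), ord ≤ 2.
L = (2 + 18·x + 54·x^2) + (2 - 14·x + 36·x^2 + 54·x^3)·Dx + (-1 + x - 8·x^2 + 9·x^3 + 9·x^4)·Dx^2  (order 2).
h: a_k = 0, -18, -18, 18, 0, -1368/5, -1368/5, …
ICs: h(0) = 0, h′(0) = -18.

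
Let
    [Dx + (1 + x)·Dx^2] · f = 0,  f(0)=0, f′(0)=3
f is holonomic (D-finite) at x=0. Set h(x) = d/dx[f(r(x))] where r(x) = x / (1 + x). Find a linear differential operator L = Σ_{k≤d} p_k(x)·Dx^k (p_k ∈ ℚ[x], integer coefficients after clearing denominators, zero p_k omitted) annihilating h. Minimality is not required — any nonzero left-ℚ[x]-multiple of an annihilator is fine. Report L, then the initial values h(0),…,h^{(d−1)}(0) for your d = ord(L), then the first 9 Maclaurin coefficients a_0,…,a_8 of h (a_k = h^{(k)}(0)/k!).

f: a_k = 0, 3, -3/2, 1, -3/4, 3/5, -1/2, 3/7, -3/8, …
L₀ from L_f via x↦r, Dx↦r'^{-1}Dx.
Differentiate: ansatz ord ≤ ord L₀ ⇒ L.
L = (3 + 4·x) + (1 + 3·x + 2·x^2)·Dx  (order 1).
h: a_k = 3, -9, 21, -45, 93, -189, 381, -765, 1533, …
ICs: h(0) = 3.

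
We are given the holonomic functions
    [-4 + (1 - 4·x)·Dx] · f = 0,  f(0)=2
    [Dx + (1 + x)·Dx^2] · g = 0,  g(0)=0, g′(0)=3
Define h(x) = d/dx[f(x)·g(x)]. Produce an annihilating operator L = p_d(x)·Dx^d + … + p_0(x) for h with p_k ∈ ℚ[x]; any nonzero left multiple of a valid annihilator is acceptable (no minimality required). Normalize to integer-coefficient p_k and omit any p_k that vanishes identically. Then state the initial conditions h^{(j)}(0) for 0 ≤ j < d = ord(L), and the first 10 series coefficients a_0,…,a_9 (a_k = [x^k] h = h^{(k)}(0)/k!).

f: a_k = 2, 8, 32, 128, 512, 2048, 8192, 32768, 131072, 524288, …
g: a_k = 0, 3, -3/2, 1, -3/4, 3/5, -1/2, 3/7, -3/8, 1/3, …
Sym-product of L_f,L_g gives L₀ (≤ ord 2).
Differentiate: ansatz ord ≤ ord L₀ ⇒ L.
L = 16 + (10 + 20·x)·Dx + (-1 + 3·x + 4·x^2)·Dx^2  (order 2).
h: a_k = 6, 42, 258, 1370, 6856, 164514/5, 767762/5, 24568174/35, 110556993/35, 294818522/21, …
ICs: h(0) = 6, h′(0) = 42.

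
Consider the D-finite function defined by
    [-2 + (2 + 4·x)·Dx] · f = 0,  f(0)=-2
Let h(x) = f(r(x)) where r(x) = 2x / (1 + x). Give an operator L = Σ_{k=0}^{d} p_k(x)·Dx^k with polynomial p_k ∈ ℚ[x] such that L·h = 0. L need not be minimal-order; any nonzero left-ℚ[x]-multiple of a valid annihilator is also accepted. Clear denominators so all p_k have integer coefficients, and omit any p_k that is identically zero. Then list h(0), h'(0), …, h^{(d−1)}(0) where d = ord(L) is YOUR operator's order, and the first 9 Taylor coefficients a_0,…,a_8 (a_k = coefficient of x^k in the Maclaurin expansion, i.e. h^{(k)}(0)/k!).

f: a_k = -2, -2, 1, -1, 5/4, -7/4, 21/8, -33/8, 429/64, …
Substitute x→r, Dx→(1/r')Dx; clear ⇒ L₀.
L = -2 + (1 + 6·x + 5·x^2)·Dx  (order 1).
h: a_k = -2, -4, 8, -20, 60, -204, 752, -2924, 11800, …
ICs: h(0) = -2.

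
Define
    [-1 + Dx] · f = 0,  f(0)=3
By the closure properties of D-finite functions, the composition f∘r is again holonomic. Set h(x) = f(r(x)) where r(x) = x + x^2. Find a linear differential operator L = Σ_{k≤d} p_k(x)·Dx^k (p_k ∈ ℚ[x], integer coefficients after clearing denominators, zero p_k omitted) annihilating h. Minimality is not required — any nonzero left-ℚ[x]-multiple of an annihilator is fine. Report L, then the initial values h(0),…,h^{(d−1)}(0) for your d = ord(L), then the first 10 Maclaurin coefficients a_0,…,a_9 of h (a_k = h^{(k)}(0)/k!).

L = (-1 - 2·x) + Dx  (order 1).
h: a_k = 3, 3, 9/2, 7/2, 25/8, 81/40, 331/240, 1303/1680, 1979/4480, 5357/24192, …
ICs: h(0) = 3.

f: a_k = 3, 3, 3/2, 1/2, 1/8, 1/40, 1/240, 1/1680, 1/13440, 1/120960, …
Substitute x→r, Dx→(1/r')Dx; clear ⇒ L₀.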